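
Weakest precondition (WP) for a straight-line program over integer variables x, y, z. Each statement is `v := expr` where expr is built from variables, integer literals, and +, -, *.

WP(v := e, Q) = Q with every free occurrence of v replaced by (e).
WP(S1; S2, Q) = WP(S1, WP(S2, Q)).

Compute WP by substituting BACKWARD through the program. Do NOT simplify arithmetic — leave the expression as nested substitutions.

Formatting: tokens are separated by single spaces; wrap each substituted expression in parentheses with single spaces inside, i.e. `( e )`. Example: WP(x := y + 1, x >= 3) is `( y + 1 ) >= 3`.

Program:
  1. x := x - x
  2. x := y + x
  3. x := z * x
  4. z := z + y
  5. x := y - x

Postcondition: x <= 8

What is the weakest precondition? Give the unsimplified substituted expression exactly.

Answer: ( y - ( z * ( y + ( x - x ) ) ) ) <= 8

Derivation:
post: x <= 8
stmt 5: x := y - x  -- replace 1 occurrence(s) of x with (y - x)
  => ( y - x ) <= 8
stmt 4: z := z + y  -- replace 0 occurrence(s) of z with (z + y)
  => ( y - x ) <= 8
stmt 3: x := z * x  -- replace 1 occurrence(s) of x with (z * x)
  => ( y - ( z * x ) ) <= 8
stmt 2: x := y + x  -- replace 1 occurrence(s) of x with (y + x)
  => ( y - ( z * ( y + x ) ) ) <= 8
stmt 1: x := x - x  -- replace 1 occurrence(s) of x with (x - x)
  => ( y - ( z * ( y + ( x - x ) ) ) ) <= 8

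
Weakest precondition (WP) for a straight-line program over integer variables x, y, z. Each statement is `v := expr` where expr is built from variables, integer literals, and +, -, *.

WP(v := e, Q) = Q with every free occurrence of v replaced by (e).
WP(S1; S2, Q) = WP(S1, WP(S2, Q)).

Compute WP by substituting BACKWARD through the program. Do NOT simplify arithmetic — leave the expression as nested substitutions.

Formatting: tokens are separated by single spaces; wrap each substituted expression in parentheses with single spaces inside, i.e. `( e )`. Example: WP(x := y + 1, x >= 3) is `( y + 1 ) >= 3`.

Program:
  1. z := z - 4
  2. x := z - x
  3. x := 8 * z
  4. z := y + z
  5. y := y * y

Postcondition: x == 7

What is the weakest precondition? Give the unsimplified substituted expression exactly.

Answer: ( 8 * ( z - 4 ) ) == 7

Derivation:
post: x == 7
stmt 5: y := y * y  -- replace 0 occurrence(s) of y with (y * y)
  => x == 7
stmt 4: z := y + z  -- replace 0 occurrence(s) of z with (y + z)
  => x == 7
stmt 3: x := 8 * z  -- replace 1 occurrence(s) of x with (8 * z)
  => ( 8 * z ) == 7
stmt 2: x := z - x  -- replace 0 occurrence(s) of x with (z - x)
  => ( 8 * z ) == 7
stmt 1: z := z - 4  -- replace 1 occurrence(s) of z with (z - 4)
  => ( 8 * ( z - 4 ) ) == 7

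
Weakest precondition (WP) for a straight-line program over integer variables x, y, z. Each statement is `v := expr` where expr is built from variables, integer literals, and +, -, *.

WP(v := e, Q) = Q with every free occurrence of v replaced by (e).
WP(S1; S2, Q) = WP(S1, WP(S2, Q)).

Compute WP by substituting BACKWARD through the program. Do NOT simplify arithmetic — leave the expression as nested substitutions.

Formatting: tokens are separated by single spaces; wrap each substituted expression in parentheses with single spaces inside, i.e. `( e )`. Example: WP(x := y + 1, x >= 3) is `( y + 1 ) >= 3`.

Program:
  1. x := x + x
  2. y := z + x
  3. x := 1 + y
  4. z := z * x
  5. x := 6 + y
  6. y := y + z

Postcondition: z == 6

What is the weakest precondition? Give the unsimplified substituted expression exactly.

post: z == 6
stmt 6: y := y + z  -- replace 0 occurrence(s) of y with (y + z)
  => z == 6
stmt 5: x := 6 + y  -- replace 0 occurrence(s) of x with (6 + y)
  => z == 6
stmt 4: z := z * x  -- replace 1 occurrence(s) of z with (z * x)
  => ( z * x ) == 6
stmt 3: x := 1 + y  -- replace 1 occurrence(s) of x with (1 + y)
  => ( z * ( 1 + y ) ) == 6
stmt 2: y := z + x  -- replace 1 occurrence(s) of y with (z + x)
  => ( z * ( 1 + ( z + x ) ) ) == 6
stmt 1: x := x + x  -- replace 1 occurrence(s) of x with (x + x)
  => ( z * ( 1 + ( z + ( x + x ) ) ) ) == 6

Answer: ( z * ( 1 + ( z + ( x + x ) ) ) ) == 6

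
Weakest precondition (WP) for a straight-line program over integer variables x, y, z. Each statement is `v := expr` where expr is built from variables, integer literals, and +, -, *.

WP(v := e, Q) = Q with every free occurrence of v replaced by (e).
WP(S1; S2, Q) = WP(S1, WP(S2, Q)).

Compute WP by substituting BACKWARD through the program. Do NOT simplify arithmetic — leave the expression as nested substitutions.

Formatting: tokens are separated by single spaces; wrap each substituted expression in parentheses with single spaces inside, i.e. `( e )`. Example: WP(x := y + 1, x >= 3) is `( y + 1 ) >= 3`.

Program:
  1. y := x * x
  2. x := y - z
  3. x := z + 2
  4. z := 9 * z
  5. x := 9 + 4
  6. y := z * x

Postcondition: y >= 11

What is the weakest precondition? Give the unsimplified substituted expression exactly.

post: y >= 11
stmt 6: y := z * x  -- replace 1 occurrence(s) of y with (z * x)
  => ( z * x ) >= 11
stmt 5: x := 9 + 4  -- replace 1 occurrence(s) of x with (9 + 4)
  => ( z * ( 9 + 4 ) ) >= 11
stmt 4: z := 9 * z  -- replace 1 occurrence(s) of z with (9 * z)
  => ( ( 9 * z ) * ( 9 + 4 ) ) >= 11
stmt 3: x := z + 2  -- replace 0 occurrence(s) of x with (z + 2)
  => ( ( 9 * z ) * ( 9 + 4 ) ) >= 11
stmt 2: x := y - z  -- replace 0 occurrence(s) of x with (y - z)
  => ( ( 9 * z ) * ( 9 + 4 ) ) >= 11
stmt 1: y := x * x  -- replace 0 occurrence(s) of y with (x * x)
  => ( ( 9 * z ) * ( 9 + 4 ) ) >= 11

Answer: ( ( 9 * z ) * ( 9 + 4 ) ) >= 11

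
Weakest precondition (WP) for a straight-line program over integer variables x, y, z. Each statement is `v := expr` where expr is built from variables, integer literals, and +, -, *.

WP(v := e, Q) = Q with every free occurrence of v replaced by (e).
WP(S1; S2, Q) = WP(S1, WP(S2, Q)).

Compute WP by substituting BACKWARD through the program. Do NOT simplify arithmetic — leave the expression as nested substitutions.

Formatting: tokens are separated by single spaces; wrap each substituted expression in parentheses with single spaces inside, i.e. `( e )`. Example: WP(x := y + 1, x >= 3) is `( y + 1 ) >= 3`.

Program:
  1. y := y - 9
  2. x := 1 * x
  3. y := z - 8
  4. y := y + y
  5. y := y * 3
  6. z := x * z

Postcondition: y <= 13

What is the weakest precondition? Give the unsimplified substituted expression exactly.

post: y <= 13
stmt 6: z := x * z  -- replace 0 occurrence(s) of z with (x * z)
  => y <= 13
stmt 5: y := y * 3  -- replace 1 occurrence(s) of y with (y * 3)
  => ( y * 3 ) <= 13
stmt 4: y := y + y  -- replace 1 occurrence(s) of y with (y + y)
  => ( ( y + y ) * 3 ) <= 13
stmt 3: y := z - 8  -- replace 2 occurrence(s) of y with (z - 8)
  => ( ( ( z - 8 ) + ( z - 8 ) ) * 3 ) <= 13
stmt 2: x := 1 * x  -- replace 0 occurrence(s) of x with (1 * x)
  => ( ( ( z - 8 ) + ( z - 8 ) ) * 3 ) <= 13
stmt 1: y := y - 9  -- replace 0 occurrence(s) of y with (y - 9)
  => ( ( ( z - 8 ) + ( z - 8 ) ) * 3 ) <= 13

Answer: ( ( ( z - 8 ) + ( z - 8 ) ) * 3 ) <= 13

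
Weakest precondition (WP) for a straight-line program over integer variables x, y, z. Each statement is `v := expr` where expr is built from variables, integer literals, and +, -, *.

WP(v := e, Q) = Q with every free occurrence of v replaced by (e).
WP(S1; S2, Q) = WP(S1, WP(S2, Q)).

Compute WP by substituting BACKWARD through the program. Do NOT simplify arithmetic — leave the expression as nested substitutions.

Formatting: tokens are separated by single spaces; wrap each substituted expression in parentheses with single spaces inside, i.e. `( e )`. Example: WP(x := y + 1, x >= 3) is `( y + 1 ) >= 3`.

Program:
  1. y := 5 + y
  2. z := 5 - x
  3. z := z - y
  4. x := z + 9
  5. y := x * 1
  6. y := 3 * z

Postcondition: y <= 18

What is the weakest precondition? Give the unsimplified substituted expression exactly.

post: y <= 18
stmt 6: y := 3 * z  -- replace 1 occurrence(s) of y with (3 * z)
  => ( 3 * z ) <= 18
stmt 5: y := x * 1  -- replace 0 occurrence(s) of y with (x * 1)
  => ( 3 * z ) <= 18
stmt 4: x := z + 9  -- replace 0 occurrence(s) of x with (z + 9)
  => ( 3 * z ) <= 18
stmt 3: z := z - y  -- replace 1 occurrence(s) of z with (z - y)
  => ( 3 * ( z - y ) ) <= 18
stmt 2: z := 5 - x  -- replace 1 occurrence(s) of z with (5 - x)
  => ( 3 * ( ( 5 - x ) - y ) ) <= 18
stmt 1: y := 5 + y  -- replace 1 occurrence(s) of y with (5 + y)
  => ( 3 * ( ( 5 - x ) - ( 5 + y ) ) ) <= 18

Answer: ( 3 * ( ( 5 - x ) - ( 5 + y ) ) ) <= 18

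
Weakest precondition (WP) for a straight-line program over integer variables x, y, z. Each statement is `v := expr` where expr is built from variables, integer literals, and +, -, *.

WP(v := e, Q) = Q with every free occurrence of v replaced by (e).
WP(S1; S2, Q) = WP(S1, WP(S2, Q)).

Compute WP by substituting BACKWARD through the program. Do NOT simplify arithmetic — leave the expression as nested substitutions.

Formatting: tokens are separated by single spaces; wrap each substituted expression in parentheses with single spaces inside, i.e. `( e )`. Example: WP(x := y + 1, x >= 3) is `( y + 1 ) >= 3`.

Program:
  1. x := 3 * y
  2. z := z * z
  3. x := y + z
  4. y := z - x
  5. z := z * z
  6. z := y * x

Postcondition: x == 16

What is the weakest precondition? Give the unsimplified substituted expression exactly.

Answer: ( y + ( z * z ) ) == 16

Derivation:
post: x == 16
stmt 6: z := y * x  -- replace 0 occurrence(s) of z with (y * x)
  => x == 16
stmt 5: z := z * z  -- replace 0 occurrence(s) of z with (z * z)
  => x == 16
stmt 4: y := z - x  -- replace 0 occurrence(s) of y with (z - x)
  => x == 16
stmt 3: x := y + z  -- replace 1 occurrence(s) of x with (y + z)
  => ( y + z ) == 16
stmt 2: z := z * z  -- replace 1 occurrence(s) of z with (z * z)
  => ( y + ( z * z ) ) == 16
stmt 1: x := 3 * y  -- replace 0 occurrence(s) of x with (3 * y)
  => ( y + ( z * z ) ) == 16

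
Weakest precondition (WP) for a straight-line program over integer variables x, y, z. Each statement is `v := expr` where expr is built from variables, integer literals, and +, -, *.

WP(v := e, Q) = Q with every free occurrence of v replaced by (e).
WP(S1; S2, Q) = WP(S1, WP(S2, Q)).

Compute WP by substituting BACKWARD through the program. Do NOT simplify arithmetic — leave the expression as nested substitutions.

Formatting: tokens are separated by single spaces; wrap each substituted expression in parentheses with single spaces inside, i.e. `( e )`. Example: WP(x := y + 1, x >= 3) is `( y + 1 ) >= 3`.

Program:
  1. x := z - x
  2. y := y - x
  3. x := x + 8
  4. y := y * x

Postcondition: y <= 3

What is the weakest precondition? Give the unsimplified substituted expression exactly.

Answer: ( ( y - ( z - x ) ) * ( ( z - x ) + 8 ) ) <= 3

Derivation:
post: y <= 3
stmt 4: y := y * x  -- replace 1 occurrence(s) of y with (y * x)
  => ( y * x ) <= 3
stmt 3: x := x + 8  -- replace 1 occurrence(s) of x with (x + 8)
  => ( y * ( x + 8 ) ) <= 3
stmt 2: y := y - x  -- replace 1 occurrence(s) of y with (y - x)
  => ( ( y - x ) * ( x + 8 ) ) <= 3
stmt 1: x := z - x  -- replace 2 occurrence(s) of x with (z - x)
  => ( ( y - ( z - x ) ) * ( ( z - x ) + 8 ) ) <= 3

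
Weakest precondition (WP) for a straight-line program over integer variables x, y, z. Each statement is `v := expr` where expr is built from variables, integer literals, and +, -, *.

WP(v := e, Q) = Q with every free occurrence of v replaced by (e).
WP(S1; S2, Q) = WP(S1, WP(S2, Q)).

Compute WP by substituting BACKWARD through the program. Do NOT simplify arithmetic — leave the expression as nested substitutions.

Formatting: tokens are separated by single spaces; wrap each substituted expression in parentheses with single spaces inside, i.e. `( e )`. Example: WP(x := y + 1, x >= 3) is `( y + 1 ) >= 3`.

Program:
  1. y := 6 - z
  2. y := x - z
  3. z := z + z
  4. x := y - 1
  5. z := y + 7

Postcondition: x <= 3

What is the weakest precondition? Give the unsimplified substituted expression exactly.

Answer: ( ( x - z ) - 1 ) <= 3

Derivation:
post: x <= 3
stmt 5: z := y + 7  -- replace 0 occurrence(s) of z with (y + 7)
  => x <= 3
stmt 4: x := y - 1  -- replace 1 occurrence(s) of x with (y - 1)
  => ( y - 1 ) <= 3
stmt 3: z := z + z  -- replace 0 occurrence(s) of z with (z + z)
  => ( y - 1 ) <= 3
stmt 2: y := x - z  -- replace 1 occurrence(s) of y with (x - z)
  => ( ( x - z ) - 1 ) <= 3
stmt 1: y := 6 - z  -- replace 0 occurrence(s) of y with (6 - z)
  => ( ( x - z ) - 1 ) <= 3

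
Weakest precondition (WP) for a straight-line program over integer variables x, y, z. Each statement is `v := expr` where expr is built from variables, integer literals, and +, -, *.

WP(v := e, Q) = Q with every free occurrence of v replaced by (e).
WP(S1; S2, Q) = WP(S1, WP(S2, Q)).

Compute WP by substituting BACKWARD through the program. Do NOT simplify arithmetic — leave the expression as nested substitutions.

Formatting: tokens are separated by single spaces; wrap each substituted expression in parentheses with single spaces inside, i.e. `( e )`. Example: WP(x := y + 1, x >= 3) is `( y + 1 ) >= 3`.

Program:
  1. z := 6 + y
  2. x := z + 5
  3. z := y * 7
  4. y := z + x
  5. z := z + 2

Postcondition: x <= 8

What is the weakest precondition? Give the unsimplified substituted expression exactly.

Answer: ( ( 6 + y ) + 5 ) <= 8

Derivation:
post: x <= 8
stmt 5: z := z + 2  -- replace 0 occurrence(s) of z with (z + 2)
  => x <= 8
stmt 4: y := z + x  -- replace 0 occurrence(s) of y with (z + x)
  => x <= 8
stmt 3: z := y * 7  -- replace 0 occurrence(s) of z with (y * 7)
  => x <= 8
stmt 2: x := z + 5  -- replace 1 occurrence(s) of x with (z + 5)
  => ( z + 5 ) <= 8
stmt 1: z := 6 + y  -- replace 1 occurrence(s) of z with (6 + y)
  => ( ( 6 + y ) + 5 ) <= 8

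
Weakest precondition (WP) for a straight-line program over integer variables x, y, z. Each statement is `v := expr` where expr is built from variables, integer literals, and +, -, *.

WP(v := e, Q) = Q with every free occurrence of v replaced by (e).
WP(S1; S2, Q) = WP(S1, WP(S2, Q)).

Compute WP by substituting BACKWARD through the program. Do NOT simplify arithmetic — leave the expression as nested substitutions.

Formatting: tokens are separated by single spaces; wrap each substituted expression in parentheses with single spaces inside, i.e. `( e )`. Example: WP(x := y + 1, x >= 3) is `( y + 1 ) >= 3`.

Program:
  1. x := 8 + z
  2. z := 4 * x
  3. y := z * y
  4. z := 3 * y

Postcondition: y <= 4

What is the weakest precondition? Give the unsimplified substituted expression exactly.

Answer: ( ( 4 * ( 8 + z ) ) * y ) <= 4

Derivation:
post: y <= 4
stmt 4: z := 3 * y  -- replace 0 occurrence(s) of z with (3 * y)
  => y <= 4
stmt 3: y := z * y  -- replace 1 occurrence(s) of y with (z * y)
  => ( z * y ) <= 4
stmt 2: z := 4 * x  -- replace 1 occurrence(s) of z with (4 * x)
  => ( ( 4 * x ) * y ) <= 4
stmt 1: x := 8 + z  -- replace 1 occurrence(s) of x with (8 + z)
  => ( ( 4 * ( 8 + z ) ) * y ) <= 4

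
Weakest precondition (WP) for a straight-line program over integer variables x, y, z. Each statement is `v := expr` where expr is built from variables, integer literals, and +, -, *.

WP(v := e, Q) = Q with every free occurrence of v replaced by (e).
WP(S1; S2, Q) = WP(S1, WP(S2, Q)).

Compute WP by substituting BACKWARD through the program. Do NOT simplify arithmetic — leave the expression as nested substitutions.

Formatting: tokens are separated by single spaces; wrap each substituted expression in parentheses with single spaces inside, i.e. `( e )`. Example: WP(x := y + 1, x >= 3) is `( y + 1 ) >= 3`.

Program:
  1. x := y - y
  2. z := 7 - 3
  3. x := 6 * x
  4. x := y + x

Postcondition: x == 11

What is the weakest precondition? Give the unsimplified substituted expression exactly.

Answer: ( y + ( 6 * ( y - y ) ) ) == 11

Derivation:
post: x == 11
stmt 4: x := y + x  -- replace 1 occurrence(s) of x with (y + x)
  => ( y + x ) == 11
stmt 3: x := 6 * x  -- replace 1 occurrence(s) of x with (6 * x)
  => ( y + ( 6 * x ) ) == 11
stmt 2: z := 7 - 3  -- replace 0 occurrence(s) of z with (7 - 3)
  => ( y + ( 6 * x ) ) == 11
stmt 1: x := y - y  -- replace 1 occurrence(s) of x with (y - y)
  => ( y + ( 6 * ( y - y ) ) ) == 11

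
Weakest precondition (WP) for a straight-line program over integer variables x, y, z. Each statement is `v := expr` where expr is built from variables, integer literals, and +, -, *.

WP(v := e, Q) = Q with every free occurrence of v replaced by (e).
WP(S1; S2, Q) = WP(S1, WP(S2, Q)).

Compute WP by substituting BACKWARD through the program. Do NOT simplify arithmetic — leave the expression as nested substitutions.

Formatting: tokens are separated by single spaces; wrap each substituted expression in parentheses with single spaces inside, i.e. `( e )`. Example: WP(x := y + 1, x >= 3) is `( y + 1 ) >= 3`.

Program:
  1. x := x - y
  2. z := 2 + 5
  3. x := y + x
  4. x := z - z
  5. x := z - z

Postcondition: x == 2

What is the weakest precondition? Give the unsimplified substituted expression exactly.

Answer: ( ( 2 + 5 ) - ( 2 + 5 ) ) == 2

Derivation:
post: x == 2
stmt 5: x := z - z  -- replace 1 occurrence(s) of x with (z - z)
  => ( z - z ) == 2
stmt 4: x := z - z  -- replace 0 occurrence(s) of x with (z - z)
  => ( z - z ) == 2
stmt 3: x := y + x  -- replace 0 occurrence(s) of x with (y + x)
  => ( z - z ) == 2
stmt 2: z := 2 + 5  -- replace 2 occurrence(s) of z with (2 + 5)
  => ( ( 2 + 5 ) - ( 2 + 5 ) ) == 2
stmt 1: x := x - y  -- replace 0 occurrence(s) of x with (x - y)
  => ( ( 2 + 5 ) - ( 2 + 5 ) ) == 2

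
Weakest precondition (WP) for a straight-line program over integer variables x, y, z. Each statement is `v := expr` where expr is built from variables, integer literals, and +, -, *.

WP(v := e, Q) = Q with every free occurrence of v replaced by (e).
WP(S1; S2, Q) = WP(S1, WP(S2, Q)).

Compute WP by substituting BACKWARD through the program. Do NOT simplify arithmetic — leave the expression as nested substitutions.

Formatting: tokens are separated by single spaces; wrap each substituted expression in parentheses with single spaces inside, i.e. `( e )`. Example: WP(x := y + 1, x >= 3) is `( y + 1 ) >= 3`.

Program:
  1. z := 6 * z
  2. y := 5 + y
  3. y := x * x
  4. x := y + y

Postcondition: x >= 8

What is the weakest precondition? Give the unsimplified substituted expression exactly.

post: x >= 8
stmt 4: x := y + y  -- replace 1 occurrence(s) of x with (y + y)
  => ( y + y ) >= 8
stmt 3: y := x * x  -- replace 2 occurrence(s) of y with (x * x)
  => ( ( x * x ) + ( x * x ) ) >= 8
stmt 2: y := 5 + y  -- replace 0 occurrence(s) of y with (5 + y)
  => ( ( x * x ) + ( x * x ) ) >= 8
stmt 1: z := 6 * z  -- replace 0 occurrence(s) of z with (6 * z)
  => ( ( x * x ) + ( x * x ) ) >= 8

Answer: ( ( x * x ) + ( x * x ) ) >= 8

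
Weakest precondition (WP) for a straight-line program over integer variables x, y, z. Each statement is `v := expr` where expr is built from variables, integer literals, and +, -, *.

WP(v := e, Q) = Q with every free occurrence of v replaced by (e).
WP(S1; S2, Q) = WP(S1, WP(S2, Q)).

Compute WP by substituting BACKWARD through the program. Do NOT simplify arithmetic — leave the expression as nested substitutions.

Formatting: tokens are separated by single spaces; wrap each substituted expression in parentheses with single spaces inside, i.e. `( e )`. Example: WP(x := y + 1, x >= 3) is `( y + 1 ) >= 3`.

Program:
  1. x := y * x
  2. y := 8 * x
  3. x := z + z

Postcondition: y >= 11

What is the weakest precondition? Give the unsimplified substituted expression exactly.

post: y >= 11
stmt 3: x := z + z  -- replace 0 occurrence(s) of x with (z + z)
  => y >= 11
stmt 2: y := 8 * x  -- replace 1 occurrence(s) of y with (8 * x)
  => ( 8 * x ) >= 11
stmt 1: x := y * x  -- replace 1 occurrence(s) of x with (y * x)
  => ( 8 * ( y * x ) ) >= 11

Answer: ( 8 * ( y * x ) ) >= 11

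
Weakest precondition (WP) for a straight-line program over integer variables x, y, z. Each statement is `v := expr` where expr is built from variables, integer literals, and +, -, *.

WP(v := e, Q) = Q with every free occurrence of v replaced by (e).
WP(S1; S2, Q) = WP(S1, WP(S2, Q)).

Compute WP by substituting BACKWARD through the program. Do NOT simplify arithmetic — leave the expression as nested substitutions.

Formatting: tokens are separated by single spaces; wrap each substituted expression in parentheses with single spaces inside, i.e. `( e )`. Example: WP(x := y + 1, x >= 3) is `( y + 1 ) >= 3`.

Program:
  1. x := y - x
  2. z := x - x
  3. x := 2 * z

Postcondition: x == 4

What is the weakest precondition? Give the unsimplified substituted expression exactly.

Answer: ( 2 * ( ( y - x ) - ( y - x ) ) ) == 4

Derivation:
post: x == 4
stmt 3: x := 2 * z  -- replace 1 occurrence(s) of x with (2 * z)
  => ( 2 * z ) == 4
stmt 2: z := x - x  -- replace 1 occurrence(s) of z with (x - x)
  => ( 2 * ( x - x ) ) == 4
stmt 1: x := y - x  -- replace 2 occurrence(s) of x with (y - x)
  => ( 2 * ( ( y - x ) - ( y - x ) ) ) == 4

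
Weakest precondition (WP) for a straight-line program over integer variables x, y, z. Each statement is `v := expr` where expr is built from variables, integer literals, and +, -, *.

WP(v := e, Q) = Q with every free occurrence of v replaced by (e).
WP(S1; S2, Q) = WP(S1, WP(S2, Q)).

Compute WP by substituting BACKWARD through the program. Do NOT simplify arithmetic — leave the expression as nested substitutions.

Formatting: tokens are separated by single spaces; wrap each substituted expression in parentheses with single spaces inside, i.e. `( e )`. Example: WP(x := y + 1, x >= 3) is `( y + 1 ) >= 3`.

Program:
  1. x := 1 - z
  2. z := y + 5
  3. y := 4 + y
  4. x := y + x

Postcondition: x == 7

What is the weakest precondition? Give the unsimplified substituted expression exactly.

Answer: ( ( 4 + y ) + ( 1 - z ) ) == 7

Derivation:
post: x == 7
stmt 4: x := y + x  -- replace 1 occurrence(s) of x with (y + x)
  => ( y + x ) == 7
stmt 3: y := 4 + y  -- replace 1 occurrence(s) of y with (4 + y)
  => ( ( 4 + y ) + x ) == 7
stmt 2: z := y + 5  -- replace 0 occurrence(s) of z with (y + 5)
  => ( ( 4 + y ) + x ) == 7
stmt 1: x := 1 - z  -- replace 1 occurrence(s) of x with (1 - z)
  => ( ( 4 + y ) + ( 1 - z ) ) == 7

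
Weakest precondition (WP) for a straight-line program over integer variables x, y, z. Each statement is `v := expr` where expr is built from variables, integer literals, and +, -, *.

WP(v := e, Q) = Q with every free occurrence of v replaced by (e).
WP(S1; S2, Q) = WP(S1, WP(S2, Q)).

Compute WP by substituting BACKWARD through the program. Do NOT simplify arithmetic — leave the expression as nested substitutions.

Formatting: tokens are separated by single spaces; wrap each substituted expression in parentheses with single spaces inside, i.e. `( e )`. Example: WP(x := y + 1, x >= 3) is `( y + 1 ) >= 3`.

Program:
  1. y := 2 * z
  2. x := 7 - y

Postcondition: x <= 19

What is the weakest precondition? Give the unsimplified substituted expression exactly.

Answer: ( 7 - ( 2 * z ) ) <= 19

Derivation:
post: x <= 19
stmt 2: x := 7 - y  -- replace 1 occurrence(s) of x with (7 - y)
  => ( 7 - y ) <= 19
stmt 1: y := 2 * z  -- replace 1 occurrence(s) of y with (2 * z)
  => ( 7 - ( 2 * z ) ) <= 19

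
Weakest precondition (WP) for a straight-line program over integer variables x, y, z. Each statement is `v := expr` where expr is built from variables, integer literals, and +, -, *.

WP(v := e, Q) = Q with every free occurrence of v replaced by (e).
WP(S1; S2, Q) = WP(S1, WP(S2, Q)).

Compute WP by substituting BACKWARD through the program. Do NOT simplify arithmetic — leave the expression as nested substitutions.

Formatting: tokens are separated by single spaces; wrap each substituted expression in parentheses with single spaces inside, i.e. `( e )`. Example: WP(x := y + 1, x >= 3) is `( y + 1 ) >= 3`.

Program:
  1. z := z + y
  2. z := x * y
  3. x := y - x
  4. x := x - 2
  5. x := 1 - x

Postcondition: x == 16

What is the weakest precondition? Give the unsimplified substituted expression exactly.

post: x == 16
stmt 5: x := 1 - x  -- replace 1 occurrence(s) of x with (1 - x)
  => ( 1 - x ) == 16
stmt 4: x := x - 2  -- replace 1 occurrence(s) of x with (x - 2)
  => ( 1 - ( x - 2 ) ) == 16
stmt 3: x := y - x  -- replace 1 occurrence(s) of x with (y - x)
  => ( 1 - ( ( y - x ) - 2 ) ) == 16
stmt 2: z := x * y  -- replace 0 occurrence(s) of z with (x * y)
  => ( 1 - ( ( y - x ) - 2 ) ) == 16
stmt 1: z := z + y  -- replace 0 occurrence(s) of z with (z + y)
  => ( 1 - ( ( y - x ) - 2 ) ) == 16

Answer: ( 1 - ( ( y - x ) - 2 ) ) == 16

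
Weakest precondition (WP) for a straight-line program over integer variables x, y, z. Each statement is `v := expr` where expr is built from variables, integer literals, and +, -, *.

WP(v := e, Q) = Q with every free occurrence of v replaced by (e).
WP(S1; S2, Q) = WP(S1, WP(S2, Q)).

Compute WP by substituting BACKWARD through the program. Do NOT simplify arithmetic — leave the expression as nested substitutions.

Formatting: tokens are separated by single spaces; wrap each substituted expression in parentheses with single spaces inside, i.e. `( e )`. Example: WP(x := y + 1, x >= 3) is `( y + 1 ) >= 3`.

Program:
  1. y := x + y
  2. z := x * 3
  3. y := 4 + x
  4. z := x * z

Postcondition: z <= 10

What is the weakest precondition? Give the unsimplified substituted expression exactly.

Answer: ( x * ( x * 3 ) ) <= 10

Derivation:
post: z <= 10
stmt 4: z := x * z  -- replace 1 occurrence(s) of z with (x * z)
  => ( x * z ) <= 10
stmt 3: y := 4 + x  -- replace 0 occurrence(s) of y with (4 + x)
  => ( x * z ) <= 10
stmt 2: z := x * 3  -- replace 1 occurrence(s) of z with (x * 3)
  => ( x * ( x * 3 ) ) <= 10
stmt 1: y := x + y  -- replace 0 occurrence(s) of y with (x + y)
  => ( x * ( x * 3 ) ) <= 10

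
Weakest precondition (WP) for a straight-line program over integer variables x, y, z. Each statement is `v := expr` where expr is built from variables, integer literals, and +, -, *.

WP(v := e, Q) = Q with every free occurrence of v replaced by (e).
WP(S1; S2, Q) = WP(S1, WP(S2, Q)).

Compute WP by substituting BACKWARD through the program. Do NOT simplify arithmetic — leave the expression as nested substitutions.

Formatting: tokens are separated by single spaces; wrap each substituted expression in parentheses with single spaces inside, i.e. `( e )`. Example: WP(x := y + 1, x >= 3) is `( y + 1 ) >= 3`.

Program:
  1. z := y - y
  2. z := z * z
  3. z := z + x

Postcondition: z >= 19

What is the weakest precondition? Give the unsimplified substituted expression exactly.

Answer: ( ( ( y - y ) * ( y - y ) ) + x ) >= 19

Derivation:
post: z >= 19
stmt 3: z := z + x  -- replace 1 occurrence(s) of z with (z + x)
  => ( z + x ) >= 19
stmt 2: z := z * z  -- replace 1 occurrence(s) of z with (z * z)
  => ( ( z * z ) + x ) >= 19
stmt 1: z := y - y  -- replace 2 occurrence(s) of z with (y - y)
  => ( ( ( y - y ) * ( y - y ) ) + x ) >= 19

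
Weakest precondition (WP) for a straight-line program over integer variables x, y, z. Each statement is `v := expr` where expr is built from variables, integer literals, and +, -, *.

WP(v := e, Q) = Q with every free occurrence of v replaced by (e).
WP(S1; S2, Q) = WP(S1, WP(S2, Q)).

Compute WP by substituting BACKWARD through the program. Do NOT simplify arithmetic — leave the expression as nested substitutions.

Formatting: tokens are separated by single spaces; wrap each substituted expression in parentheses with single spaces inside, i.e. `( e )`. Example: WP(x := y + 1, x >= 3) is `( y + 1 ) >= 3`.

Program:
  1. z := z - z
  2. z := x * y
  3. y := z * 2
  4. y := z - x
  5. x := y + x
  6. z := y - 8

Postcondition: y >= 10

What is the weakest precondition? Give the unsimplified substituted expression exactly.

Answer: ( ( x * y ) - x ) >= 10

Derivation:
post: y >= 10
stmt 6: z := y - 8  -- replace 0 occurrence(s) of z with (y - 8)
  => y >= 10
stmt 5: x := y + x  -- replace 0 occurrence(s) of x with (y + x)
  => y >= 10
stmt 4: y := z - x  -- replace 1 occurrence(s) of y with (z - x)
  => ( z - x ) >= 10
stmt 3: y := z * 2  -- replace 0 occurrence(s) of y with (z * 2)
  => ( z - x ) >= 10
stmt 2: z := x * y  -- replace 1 occurrence(s) of z with (x * y)
  => ( ( x * y ) - x ) >= 10
stmt 1: z := z - z  -- replace 0 occurrence(s) of z with (z - z)
  => ( ( x * y ) - x ) >= 10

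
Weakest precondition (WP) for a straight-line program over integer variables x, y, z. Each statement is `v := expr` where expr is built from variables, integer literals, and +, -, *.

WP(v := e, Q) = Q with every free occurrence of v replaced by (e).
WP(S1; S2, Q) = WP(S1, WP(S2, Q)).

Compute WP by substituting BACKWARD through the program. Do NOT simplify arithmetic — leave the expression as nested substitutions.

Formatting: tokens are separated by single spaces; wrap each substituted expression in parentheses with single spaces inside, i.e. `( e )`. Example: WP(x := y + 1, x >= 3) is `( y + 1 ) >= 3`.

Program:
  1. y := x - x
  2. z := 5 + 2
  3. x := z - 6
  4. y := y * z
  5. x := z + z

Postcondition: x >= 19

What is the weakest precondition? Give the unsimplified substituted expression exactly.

post: x >= 19
stmt 5: x := z + z  -- replace 1 occurrence(s) of x with (z + z)
  => ( z + z ) >= 19
stmt 4: y := y * z  -- replace 0 occurrence(s) of y with (y * z)
  => ( z + z ) >= 19
stmt 3: x := z - 6  -- replace 0 occurrence(s) of x with (z - 6)
  => ( z + z ) >= 19
stmt 2: z := 5 + 2  -- replace 2 occurrence(s) of z with (5 + 2)
  => ( ( 5 + 2 ) + ( 5 + 2 ) ) >= 19
stmt 1: y := x - x  -- replace 0 occurrence(s) of y with (x - x)
  => ( ( 5 + 2 ) + ( 5 + 2 ) ) >= 19

Answer: ( ( 5 + 2 ) + ( 5 + 2 ) ) >= 19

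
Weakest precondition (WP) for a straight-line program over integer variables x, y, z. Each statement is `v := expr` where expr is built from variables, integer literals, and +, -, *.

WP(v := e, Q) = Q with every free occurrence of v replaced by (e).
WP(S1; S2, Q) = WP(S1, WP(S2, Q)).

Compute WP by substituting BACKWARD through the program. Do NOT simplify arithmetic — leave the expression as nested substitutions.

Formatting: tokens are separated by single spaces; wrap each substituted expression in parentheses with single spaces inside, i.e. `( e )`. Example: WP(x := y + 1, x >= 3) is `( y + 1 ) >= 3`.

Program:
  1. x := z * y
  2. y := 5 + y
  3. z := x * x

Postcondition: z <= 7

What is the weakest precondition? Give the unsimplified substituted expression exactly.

Answer: ( ( z * y ) * ( z * y ) ) <= 7

Derivation:
post: z <= 7
stmt 3: z := x * x  -- replace 1 occurrence(s) of z with (x * x)
  => ( x * x ) <= 7
stmt 2: y := 5 + y  -- replace 0 occurrence(s) of y with (5 + y)
  => ( x * x ) <= 7
stmt 1: x := z * y  -- replace 2 occurrence(s) of x with (z * y)
  => ( ( z * y ) * ( z * y ) ) <= 7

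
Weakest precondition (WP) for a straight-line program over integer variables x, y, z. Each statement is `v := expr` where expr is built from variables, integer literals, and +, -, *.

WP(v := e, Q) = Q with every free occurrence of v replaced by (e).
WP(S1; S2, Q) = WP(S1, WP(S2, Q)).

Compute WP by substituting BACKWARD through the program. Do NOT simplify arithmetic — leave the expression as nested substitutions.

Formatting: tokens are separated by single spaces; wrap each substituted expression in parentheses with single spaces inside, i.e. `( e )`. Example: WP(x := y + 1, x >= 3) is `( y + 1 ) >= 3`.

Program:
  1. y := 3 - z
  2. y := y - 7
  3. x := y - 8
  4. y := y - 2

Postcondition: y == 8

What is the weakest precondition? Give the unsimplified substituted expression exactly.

Answer: ( ( ( 3 - z ) - 7 ) - 2 ) == 8

Derivation:
post: y == 8
stmt 4: y := y - 2  -- replace 1 occurrence(s) of y with (y - 2)
  => ( y - 2 ) == 8
stmt 3: x := y - 8  -- replace 0 occurrence(s) of x with (y - 8)
  => ( y - 2 ) == 8
stmt 2: y := y - 7  -- replace 1 occurrence(s) of y with (y - 7)
  => ( ( y - 7 ) - 2 ) == 8
stmt 1: y := 3 - z  -- replace 1 occurrence(s) of y with (3 - z)
  => ( ( ( 3 - z ) - 7 ) - 2 ) == 8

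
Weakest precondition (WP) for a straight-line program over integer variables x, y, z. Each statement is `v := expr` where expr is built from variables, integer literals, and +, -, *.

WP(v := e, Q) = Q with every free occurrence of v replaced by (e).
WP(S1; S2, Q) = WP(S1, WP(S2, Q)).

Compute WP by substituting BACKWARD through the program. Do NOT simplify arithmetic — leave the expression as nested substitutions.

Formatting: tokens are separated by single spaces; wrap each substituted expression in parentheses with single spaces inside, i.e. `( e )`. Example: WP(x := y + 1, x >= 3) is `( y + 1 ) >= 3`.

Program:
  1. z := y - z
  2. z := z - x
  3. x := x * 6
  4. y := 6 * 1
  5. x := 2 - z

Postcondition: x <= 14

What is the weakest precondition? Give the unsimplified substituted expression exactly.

post: x <= 14
stmt 5: x := 2 - z  -- replace 1 occurrence(s) of x with (2 - z)
  => ( 2 - z ) <= 14
stmt 4: y := 6 * 1  -- replace 0 occurrence(s) of y with (6 * 1)
  => ( 2 - z ) <= 14
stmt 3: x := x * 6  -- replace 0 occurrence(s) of x with (x * 6)
  => ( 2 - z ) <= 14
stmt 2: z := z - x  -- replace 1 occurrence(s) of z with (z - x)
  => ( 2 - ( z - x ) ) <= 14
stmt 1: z := y - z  -- replace 1 occurrence(s) of z with (y - z)
  => ( 2 - ( ( y - z ) - x ) ) <= 14

Answer: ( 2 - ( ( y - z ) - x ) ) <= 14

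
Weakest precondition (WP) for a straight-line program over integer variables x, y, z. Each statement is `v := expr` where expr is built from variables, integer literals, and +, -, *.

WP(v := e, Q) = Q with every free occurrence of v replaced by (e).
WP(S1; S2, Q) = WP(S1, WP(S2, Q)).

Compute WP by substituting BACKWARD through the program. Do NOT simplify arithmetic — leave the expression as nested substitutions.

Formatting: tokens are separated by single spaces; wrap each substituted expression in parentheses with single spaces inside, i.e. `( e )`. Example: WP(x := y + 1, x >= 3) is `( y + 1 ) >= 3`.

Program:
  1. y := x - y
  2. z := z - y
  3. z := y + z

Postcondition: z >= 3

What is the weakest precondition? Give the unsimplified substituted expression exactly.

Answer: ( ( x - y ) + ( z - ( x - y ) ) ) >= 3

Derivation:
post: z >= 3
stmt 3: z := y + z  -- replace 1 occurrence(s) of z with (y + z)
  => ( y + z ) >= 3
stmt 2: z := z - y  -- replace 1 occurrence(s) of z with (z - y)
  => ( y + ( z - y ) ) >= 3
stmt 1: y := x - y  -- replace 2 occurrence(s) of y with (x - y)
  => ( ( x - y ) + ( z - ( x - y ) ) ) >= 3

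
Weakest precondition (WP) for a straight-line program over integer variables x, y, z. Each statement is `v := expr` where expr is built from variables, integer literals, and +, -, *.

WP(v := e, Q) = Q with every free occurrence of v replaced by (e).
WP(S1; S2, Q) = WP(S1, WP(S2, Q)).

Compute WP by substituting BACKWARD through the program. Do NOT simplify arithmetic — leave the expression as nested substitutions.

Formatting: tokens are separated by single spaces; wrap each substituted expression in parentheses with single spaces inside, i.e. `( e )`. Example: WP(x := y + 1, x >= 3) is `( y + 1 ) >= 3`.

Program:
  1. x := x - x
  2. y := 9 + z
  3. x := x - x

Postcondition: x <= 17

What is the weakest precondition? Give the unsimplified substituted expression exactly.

Answer: ( ( x - x ) - ( x - x ) ) <= 17

Derivation:
post: x <= 17
stmt 3: x := x - x  -- replace 1 occurrence(s) of x with (x - x)
  => ( x - x ) <= 17
stmt 2: y := 9 + z  -- replace 0 occurrence(s) of y with (9 + z)
  => ( x - x ) <= 17
stmt 1: x := x - x  -- replace 2 occurrence(s) of x with (x - x)
  => ( ( x - x ) - ( x - x ) ) <= 17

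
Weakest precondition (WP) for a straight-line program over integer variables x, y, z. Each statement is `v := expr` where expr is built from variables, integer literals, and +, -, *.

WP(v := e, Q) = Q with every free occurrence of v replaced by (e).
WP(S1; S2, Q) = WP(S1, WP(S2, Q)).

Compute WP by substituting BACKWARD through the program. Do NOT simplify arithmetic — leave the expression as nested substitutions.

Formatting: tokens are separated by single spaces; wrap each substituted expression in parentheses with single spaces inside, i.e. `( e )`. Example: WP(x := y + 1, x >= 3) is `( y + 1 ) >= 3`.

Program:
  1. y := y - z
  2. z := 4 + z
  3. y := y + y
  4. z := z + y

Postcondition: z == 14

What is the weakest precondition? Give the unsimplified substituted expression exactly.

post: z == 14
stmt 4: z := z + y  -- replace 1 occurrence(s) of z with (z + y)
  => ( z + y ) == 14
stmt 3: y := y + y  -- replace 1 occurrence(s) of y with (y + y)
  => ( z + ( y + y ) ) == 14
stmt 2: z := 4 + z  -- replace 1 occurrence(s) of z with (4 + z)
  => ( ( 4 + z ) + ( y + y ) ) == 14
stmt 1: y := y - z  -- replace 2 occurrence(s) of y with (y - z)
  => ( ( 4 + z ) + ( ( y - z ) + ( y - z ) ) ) == 14

Answer: ( ( 4 + z ) + ( ( y - z ) + ( y - z ) ) ) == 14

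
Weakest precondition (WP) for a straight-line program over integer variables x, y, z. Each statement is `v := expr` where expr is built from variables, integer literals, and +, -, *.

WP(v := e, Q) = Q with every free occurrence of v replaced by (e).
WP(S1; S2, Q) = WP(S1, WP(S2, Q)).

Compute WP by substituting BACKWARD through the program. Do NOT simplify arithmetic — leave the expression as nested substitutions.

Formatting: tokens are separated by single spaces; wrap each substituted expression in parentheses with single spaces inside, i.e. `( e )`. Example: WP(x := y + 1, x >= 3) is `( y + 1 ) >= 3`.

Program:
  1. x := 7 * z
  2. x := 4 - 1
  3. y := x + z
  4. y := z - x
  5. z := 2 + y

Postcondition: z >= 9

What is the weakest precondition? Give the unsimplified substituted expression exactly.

Answer: ( 2 + ( z - ( 4 - 1 ) ) ) >= 9

Derivation:
post: z >= 9
stmt 5: z := 2 + y  -- replace 1 occurrence(s) of z with (2 + y)
  => ( 2 + y ) >= 9
stmt 4: y := z - x  -- replace 1 occurrence(s) of y with (z - x)
  => ( 2 + ( z - x ) ) >= 9
stmt 3: y := x + z  -- replace 0 occurrence(s) of y with (x + z)
  => ( 2 + ( z - x ) ) >= 9
stmt 2: x := 4 - 1  -- replace 1 occurrence(s) of x with (4 - 1)
  => ( 2 + ( z - ( 4 - 1 ) ) ) >= 9
stmt 1: x := 7 * z  -- replace 0 occurrence(s) of x with (7 * z)
  => ( 2 + ( z - ( 4 - 1 ) ) ) >= 9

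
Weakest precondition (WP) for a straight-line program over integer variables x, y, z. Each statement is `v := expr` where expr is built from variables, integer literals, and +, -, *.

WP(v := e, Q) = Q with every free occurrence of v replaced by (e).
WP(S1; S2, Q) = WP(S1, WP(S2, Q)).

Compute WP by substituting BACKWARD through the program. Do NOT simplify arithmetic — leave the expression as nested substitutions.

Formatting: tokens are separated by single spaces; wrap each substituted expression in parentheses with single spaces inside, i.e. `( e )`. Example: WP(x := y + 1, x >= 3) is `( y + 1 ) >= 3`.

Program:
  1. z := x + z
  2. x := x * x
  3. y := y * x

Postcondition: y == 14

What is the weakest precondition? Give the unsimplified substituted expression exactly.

post: y == 14
stmt 3: y := y * x  -- replace 1 occurrence(s) of y with (y * x)
  => ( y * x ) == 14
stmt 2: x := x * x  -- replace 1 occurrence(s) of x with (x * x)
  => ( y * ( x * x ) ) == 14
stmt 1: z := x + z  -- replace 0 occurrence(s) of z with (x + z)
  => ( y * ( x * x ) ) == 14

Answer: ( y * ( x * x ) ) == 14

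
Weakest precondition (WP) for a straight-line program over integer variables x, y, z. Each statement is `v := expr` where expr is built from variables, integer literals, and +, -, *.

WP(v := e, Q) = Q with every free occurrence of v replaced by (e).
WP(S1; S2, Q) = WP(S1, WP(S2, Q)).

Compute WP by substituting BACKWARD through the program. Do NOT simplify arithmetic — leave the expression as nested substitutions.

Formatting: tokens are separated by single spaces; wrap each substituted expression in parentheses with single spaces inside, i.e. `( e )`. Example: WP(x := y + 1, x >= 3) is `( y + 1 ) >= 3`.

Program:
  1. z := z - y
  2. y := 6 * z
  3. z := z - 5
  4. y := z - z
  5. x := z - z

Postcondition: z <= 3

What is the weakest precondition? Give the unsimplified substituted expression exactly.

Answer: ( ( z - y ) - 5 ) <= 3

Derivation:
post: z <= 3
stmt 5: x := z - z  -- replace 0 occurrence(s) of x with (z - z)
  => z <= 3
stmt 4: y := z - z  -- replace 0 occurrence(s) of y with (z - z)
  => z <= 3
stmt 3: z := z - 5  -- replace 1 occurrence(s) of z with (z - 5)
  => ( z - 5 ) <= 3
stmt 2: y := 6 * z  -- replace 0 occurrence(s) of y with (6 * z)
  => ( z - 5 ) <= 3
stmt 1: z := z - y  -- replace 1 occurrence(s) of z with (z - y)
  => ( ( z - y ) - 5 ) <= 3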